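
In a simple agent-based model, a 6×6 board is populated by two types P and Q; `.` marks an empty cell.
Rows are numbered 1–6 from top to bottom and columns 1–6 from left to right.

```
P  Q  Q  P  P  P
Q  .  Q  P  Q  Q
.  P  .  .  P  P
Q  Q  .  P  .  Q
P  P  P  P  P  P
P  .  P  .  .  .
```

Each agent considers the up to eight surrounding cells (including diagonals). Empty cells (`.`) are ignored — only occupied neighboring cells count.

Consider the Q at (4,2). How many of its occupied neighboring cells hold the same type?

Occupied neighbors of (4,2): (3,2)=P, (4,1)=Q, (5,1)=P, (5,2)=P, (5,3)=P.
Same type (Q): 1 of 5.

1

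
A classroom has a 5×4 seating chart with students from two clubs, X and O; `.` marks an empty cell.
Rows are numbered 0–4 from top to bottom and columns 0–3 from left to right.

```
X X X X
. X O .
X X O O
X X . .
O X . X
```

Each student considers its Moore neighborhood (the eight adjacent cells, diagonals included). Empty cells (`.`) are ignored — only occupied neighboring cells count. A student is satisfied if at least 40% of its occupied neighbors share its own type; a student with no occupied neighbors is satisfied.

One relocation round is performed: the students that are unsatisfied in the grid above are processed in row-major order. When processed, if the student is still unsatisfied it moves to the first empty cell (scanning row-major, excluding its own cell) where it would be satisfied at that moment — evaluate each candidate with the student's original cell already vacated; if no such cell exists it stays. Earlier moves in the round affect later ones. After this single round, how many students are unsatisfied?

Initially unsatisfied (in order): (1,2), (4,0).
  (1,2) → (1,3).
  (4,0) → (3,3).
Resulting grid:
X X X X
. X . O
X X O O
X X . O
. X . X
Unsatisfied now: (4,3).

1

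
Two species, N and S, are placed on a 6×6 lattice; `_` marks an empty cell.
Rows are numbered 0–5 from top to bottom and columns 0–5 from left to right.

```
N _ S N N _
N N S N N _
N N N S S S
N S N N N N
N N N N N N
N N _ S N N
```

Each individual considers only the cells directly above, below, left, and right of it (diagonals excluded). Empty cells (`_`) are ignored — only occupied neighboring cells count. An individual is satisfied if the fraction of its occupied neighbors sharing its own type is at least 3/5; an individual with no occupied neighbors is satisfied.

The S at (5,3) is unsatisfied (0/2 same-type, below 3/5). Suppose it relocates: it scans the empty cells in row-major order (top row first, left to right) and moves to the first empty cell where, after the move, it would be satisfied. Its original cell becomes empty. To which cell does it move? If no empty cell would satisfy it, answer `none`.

Vacating (5,3). Empty cells in order:
  (0,1): 1/3 same-type → still unsatisfied.
  (0,5): 0/1 same-type → still unsatisfied.
  (1,5): 1/2 same-type → still unsatisfied.
  (5,2): 0/2 same-type → still unsatisfied.

none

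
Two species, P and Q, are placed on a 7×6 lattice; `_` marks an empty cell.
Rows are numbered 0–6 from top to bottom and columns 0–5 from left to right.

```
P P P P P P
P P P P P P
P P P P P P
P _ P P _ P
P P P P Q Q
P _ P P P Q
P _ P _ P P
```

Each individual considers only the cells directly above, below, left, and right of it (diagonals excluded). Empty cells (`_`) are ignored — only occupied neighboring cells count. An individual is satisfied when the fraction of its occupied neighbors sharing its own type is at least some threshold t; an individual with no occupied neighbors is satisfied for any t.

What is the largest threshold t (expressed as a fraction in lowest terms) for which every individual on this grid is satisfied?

1/3

Row 0: (0,0)P 2/2 · (0,1)P 3/3 · (0,2)P 3/3 · (0,3)P 3/3 · (0,4)P 3/3 · (0,5)P 2/2
Row 1: (1,0)P 3/3 · (1,1)P 4/4 · (1,2)P 4/4 · (1,3)P 4/4 · (1,4)P 4/4 · (1,5)P 3/3
Row 2: (2,0)P 3/3 · (2,1)P 3/3 · (2,2)P 4/4 · (2,3)P 4/4 · (2,4)P 3/3 · (2,5)P 3/3
Row 3: (3,0)P 2/2 · (3,2)P 3/3 · (3,3)P 3/3 · (3,5)P 1/2
Row 4: (4,0)P 3/3 · (4,1)P 2/2 · (4,2)P 4/4 · (4,3)P 3/4 · (4,4)Q 1/3 · (4,5)Q 2/3
Row 5: (5,0)P 2/2 · (5,2)P 3/3 · (5,3)P 3/3 · (5,4)P 2/4 · (5,5)Q 1/3
Row 6: (6,0)P 1/1 · (6,2)P 1/1 · (6,4)P 2/2 · (6,5)P 1/2
The smallest same-type fraction is 1/3 at (4,4), which reduces to 1/3. Any threshold above that leaves this individual unsatisfied.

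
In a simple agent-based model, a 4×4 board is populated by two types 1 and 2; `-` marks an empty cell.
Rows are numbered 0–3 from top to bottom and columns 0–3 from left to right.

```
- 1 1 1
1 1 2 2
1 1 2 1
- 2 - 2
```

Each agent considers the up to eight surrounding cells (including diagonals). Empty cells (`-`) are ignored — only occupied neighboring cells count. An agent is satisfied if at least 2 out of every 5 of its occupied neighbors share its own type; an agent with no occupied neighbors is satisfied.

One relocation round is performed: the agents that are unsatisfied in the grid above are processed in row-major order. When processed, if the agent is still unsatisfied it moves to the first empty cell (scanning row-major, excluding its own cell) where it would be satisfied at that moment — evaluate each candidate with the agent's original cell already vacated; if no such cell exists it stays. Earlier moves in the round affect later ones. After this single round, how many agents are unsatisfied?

1

Initially unsatisfied (in order): (0,3), (1,2), (2,3), (3,1).
  (0,3) → (0,0).
  (1,2) → (0,3).
  (2,3) → (1,2).
  (3,1) → (2,3).
Resulting grid:
1 1 1 2
1 1 1 2
1 1 2 2
- - - 2
Unsatisfied now: (0,3).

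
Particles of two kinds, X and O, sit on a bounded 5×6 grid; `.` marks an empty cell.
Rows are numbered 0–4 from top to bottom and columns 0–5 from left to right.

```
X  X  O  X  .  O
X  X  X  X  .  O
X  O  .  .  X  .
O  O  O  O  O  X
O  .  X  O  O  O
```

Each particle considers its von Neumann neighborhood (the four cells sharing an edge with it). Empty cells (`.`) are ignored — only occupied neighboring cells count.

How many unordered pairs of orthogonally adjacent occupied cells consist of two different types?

Scan each occupied cell's neighbors to the right and below so each pair is counted once.
Row 0: X(0,0)–X(0,1)= X(0,0)–X(1,0)= X(0,1)–O(0,2)≠ X(0,1)–X(1,1)= O(0,2)–X(0,3)≠ O(0,2)–X(1,2)≠ X(0,3)–X(1,3)= O(0,5)–O(1,5)=  → 3/8 unlike.
Row 1: X(1,0)–X(1,1)= X(1,0)–X(2,0)= X(1,1)–X(1,2)= X(1,1)–O(2,1)≠ X(1,2)–X(1,3)=  → 1/5 unlike.
Row 2: X(2,0)–O(2,1)≠ X(2,0)–O(3,0)≠ O(2,1)–O(3,1)= X(2,4)–O(3,4)≠  → 3/4 unlike.
Row 3: O(3,0)–O(3,1)= O(3,0)–O(4,0)= O(3,1)–O(3,2)= O(3,2)–O(3,3)= O(3,2)–X(4,2)≠ O(3,3)–O(3,4)= O(3,3)–O(4,3)= O(3,4)–X(3,5)≠ O(3,4)–O(4,4)= X(3,5)–O(4,5)≠  → 3/10 unlike.
Row 4: X(4,2)–O(4,3)≠ O(4,3)–O(4,4)= O(4,4)–O(4,5)=  → 1/3 unlike.
Total adjacent occupied pairs: 30; unlike-type pairs: 11.

11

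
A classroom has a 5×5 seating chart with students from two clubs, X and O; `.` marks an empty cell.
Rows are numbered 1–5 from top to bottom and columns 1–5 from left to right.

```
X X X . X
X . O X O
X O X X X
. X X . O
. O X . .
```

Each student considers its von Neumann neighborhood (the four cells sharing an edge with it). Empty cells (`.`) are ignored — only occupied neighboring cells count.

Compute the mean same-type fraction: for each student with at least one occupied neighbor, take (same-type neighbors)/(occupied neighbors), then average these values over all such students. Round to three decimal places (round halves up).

(1,1)X 2/2
(1,2)X 2/2
(1,3)X 1/2
(1,5)X 0/1
(2,1)X 2/2
(2,3)O 0/3
(2,4)X 1/3
(2,5)O 0/3
(3,1)X 1/2
(3,2)O 0/3
(3,3)X 2/4
(3,4)X 3/3
(3,5)X 1/3
(4,2)X 1/3
(4,3)X 3/3
(4,5)O 0/1
(5,2)O 0/2
(5,3)X 1/2
Sum over 18 students: 2/2 + 2/2 + 1/2 + 0/1 + 2/2 + 0/3 + 1/3 + 0/3 + 1/2 + 0/3 + 2/4 + 3/3 + 1/3 + 1/3 + 3/3 + 0/1 + 0/2 + 1/2 = 8; mean = 8 ÷ 18 = 4/9 = 0.444444… → 0.444.

0.444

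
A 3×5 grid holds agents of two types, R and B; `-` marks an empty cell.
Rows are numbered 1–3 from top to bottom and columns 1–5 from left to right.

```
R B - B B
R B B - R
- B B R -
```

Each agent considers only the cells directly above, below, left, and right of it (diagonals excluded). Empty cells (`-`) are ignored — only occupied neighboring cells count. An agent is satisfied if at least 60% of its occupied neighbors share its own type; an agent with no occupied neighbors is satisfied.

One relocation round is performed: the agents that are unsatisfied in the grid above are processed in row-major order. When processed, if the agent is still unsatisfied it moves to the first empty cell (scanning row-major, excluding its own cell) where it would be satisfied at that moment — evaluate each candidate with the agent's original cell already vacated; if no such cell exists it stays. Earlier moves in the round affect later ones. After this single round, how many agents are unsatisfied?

Initially unsatisfied (in order): (1,1), (1,2), (1,5), (2,1), (2,5), (3,4).
  (1,1) → (3,5).
  (1,2): now satisfied by earlier moves; stays.
  (1,5) → (1,3).
  (2,1): no empty cell satisfies it; stays.
  (2,5): now satisfied by earlier moves; stays.
  (3,4): no empty cell satisfies it; stays.
Resulting grid:
- B B B -
R B B - R
- B B R R
Unsatisfied now: (2,1), (3,4).

2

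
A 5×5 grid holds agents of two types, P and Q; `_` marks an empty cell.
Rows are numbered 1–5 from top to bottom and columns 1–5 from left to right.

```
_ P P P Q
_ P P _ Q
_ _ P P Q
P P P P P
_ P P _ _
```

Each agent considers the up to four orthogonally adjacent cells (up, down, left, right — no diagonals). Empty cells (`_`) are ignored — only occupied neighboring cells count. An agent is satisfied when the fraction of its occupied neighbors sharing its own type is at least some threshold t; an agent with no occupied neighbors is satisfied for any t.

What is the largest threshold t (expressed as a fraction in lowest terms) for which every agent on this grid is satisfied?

Row 1: (1,2)P 2/2 · (1,3)P 3/3 · (1,4)P 1/2 · (1,5)Q 1/2
Row 2: (2,2)P 2/2 · (2,3)P 3/3 · (2,5)Q 2/2
Row 3: (3,3)P 3/3 · (3,4)P 2/3 · (3,5)Q 1/3
Row 4: (4,1)P 1/1 · (4,2)P 3/3 · (4,3)P 4/4 · (4,4)P 3/3 · (4,5)P 1/2
Row 5: (5,2)P 2/2 · (5,3)P 2/2
The smallest same-type fraction is 1/3 at (3,5), which reduces to 1/3. Any threshold above that leaves this agent unsatisfied.

1/3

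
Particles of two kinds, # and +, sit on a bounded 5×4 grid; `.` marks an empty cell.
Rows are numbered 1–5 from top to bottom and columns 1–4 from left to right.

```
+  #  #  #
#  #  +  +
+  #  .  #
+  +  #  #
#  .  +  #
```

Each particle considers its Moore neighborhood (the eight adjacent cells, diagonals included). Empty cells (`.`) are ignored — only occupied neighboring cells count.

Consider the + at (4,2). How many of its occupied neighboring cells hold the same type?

Occupied neighbors of (4,2): (3,1)=+, (3,2)=#, (4,1)=+, (4,3)=#, (5,1)=#, (5,3)=+.
Same type (+): 3 of 6.

3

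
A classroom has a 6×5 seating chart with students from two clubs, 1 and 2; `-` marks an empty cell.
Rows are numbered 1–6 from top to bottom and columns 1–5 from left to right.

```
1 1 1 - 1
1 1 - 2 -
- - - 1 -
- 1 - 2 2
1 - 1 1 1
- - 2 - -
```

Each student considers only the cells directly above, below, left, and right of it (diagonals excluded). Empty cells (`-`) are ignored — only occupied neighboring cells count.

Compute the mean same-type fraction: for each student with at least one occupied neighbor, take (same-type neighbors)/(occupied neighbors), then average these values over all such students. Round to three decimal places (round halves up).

0.577

Row 1: (1,1)1 2/2 · (1,2)1 3/3 · (1,3)1 1/1 · (1,5)1 — no occupied neighbors
Row 2: (2,1)1 2/2 · (2,2)1 2/2 · (2,4)2 0/1
Row 3: (3,4)1 0/2
Row 4: (4,2)1 — no occupied neighbors · (4,4)2 1/3 · (4,5)2 1/2
Row 5: (5,1)1 — no occupied neighbors · (5,3)1 1/2 · (5,4)1 2/3 · (5,5)1 1/2
Row 6: (6,3)2 0/1
Sum over 13 students: 2/2 + 3/3 + 1/1 + 2/2 + 2/2 + 0/1 + 0/2 + 1/3 + 1/2 + 1/2 + 2/3 + 1/2 + 0/1 = 15/2; mean = 15/2 ÷ 13 = 15/26 = 0.576923… → 0.577.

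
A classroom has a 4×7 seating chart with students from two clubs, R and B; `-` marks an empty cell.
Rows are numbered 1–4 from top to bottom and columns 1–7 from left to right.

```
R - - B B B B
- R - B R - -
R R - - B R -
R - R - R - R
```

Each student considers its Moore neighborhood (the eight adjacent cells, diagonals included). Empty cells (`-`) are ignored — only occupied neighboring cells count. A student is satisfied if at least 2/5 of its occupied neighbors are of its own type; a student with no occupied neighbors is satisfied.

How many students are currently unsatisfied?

2

(1,1)R 1/1 ✓
(1,4)B 2/3 ✓
(1,5)B 3/4 ✓
(1,6)B 2/3 ✓
(1,7)B 1/1 ✓
(2,2)R 3/3 ✓
(2,4)B 3/4 ✓
(2,5)R 1/6 ✗
(3,1)R 3/3 ✓
(3,2)R 4/4 ✓
(3,5)B 1/4 ✗
(3,6)R 3/4 ✓
(4,1)R 2/2 ✓
(4,3)R 1/1 ✓
(4,5)R 1/2 ✓
(4,7)R 1/1 ✓
Unsatisfied: (2,5), (3,5) — 2 in total.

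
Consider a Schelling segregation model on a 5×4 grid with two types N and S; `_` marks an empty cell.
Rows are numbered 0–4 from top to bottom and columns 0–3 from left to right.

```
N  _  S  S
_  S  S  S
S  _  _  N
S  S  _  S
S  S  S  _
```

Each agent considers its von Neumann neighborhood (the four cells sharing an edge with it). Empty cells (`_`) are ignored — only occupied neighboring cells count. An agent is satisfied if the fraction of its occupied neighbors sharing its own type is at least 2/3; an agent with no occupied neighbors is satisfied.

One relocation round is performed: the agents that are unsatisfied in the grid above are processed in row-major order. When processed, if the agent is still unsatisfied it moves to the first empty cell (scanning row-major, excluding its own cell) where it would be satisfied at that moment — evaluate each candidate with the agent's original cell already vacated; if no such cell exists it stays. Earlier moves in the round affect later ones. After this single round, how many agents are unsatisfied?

Initially unsatisfied (in order): (2,3), (3,3).
  (2,3): no empty cell satisfies it; stays.
  (3,3) → (0,1).
Resulting grid:
N S S S
_ S S S
S _ _ N
S S _ _
S S S _
Unsatisfied now: (0,0), (2,3).

2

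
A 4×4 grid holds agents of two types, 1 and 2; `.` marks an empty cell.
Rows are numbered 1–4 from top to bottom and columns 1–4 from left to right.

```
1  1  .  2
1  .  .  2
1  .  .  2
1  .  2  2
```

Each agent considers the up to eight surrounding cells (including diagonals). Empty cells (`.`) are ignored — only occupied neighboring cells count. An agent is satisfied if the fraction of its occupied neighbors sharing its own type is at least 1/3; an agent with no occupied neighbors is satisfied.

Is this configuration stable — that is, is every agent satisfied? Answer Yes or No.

Row 1: (1,1)1 2/2 satisfied · (1,2)1 2/2 satisfied · (1,4)2 1/1 satisfied
Row 2: (2,1)1 3/3 satisfied · (2,4)2 2/2 satisfied
Row 3: (3,1)1 2/2 satisfied · (3,4)2 3/3 satisfied
Row 4: (4,1)1 1/1 satisfied · (4,3)2 2/2 satisfied · (4,4)2 2/2 satisfied
All meet the threshold, so the configuration is stable.

Yes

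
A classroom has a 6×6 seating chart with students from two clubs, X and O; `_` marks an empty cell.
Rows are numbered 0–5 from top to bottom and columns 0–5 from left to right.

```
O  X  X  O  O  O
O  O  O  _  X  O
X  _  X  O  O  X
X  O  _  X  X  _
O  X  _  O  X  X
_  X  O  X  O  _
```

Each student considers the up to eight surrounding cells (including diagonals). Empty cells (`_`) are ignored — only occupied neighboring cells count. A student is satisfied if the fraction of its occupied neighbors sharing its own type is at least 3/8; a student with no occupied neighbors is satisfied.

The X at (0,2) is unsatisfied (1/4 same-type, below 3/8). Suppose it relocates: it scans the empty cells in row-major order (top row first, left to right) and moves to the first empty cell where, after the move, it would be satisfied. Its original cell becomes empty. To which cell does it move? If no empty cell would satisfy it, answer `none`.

Vacating (0,2). Empty cells in order:
  (1,3): 2/7 same-type → still unsatisfied.
  (2,1): 3/7 same-type → satisfied — stop here.

(2,1)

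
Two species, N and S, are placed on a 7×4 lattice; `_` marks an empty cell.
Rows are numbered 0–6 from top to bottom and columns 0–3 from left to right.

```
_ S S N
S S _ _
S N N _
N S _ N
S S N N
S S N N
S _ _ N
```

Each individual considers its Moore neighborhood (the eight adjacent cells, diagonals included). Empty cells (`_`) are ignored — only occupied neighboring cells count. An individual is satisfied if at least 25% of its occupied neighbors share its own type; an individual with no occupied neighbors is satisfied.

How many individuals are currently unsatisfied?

Row 0: (0,1)S 3/3 ok · (0,2)S 2/3 ok · (0,3)N 0/1 unhappy
Row 1: (1,0)S 3/4 ok · (1,1)S 4/6 ok
Row 2: (2,0)S 3/5 ok · (2,1)N 2/6 ok · (2,2)N 2/4 ok
Row 3: (3,0)N 1/5 unhappy · (3,1)S 3/7 ok · (3,3)N 3/3 ok
Row 4: (4,0)S 4/5 ok · (4,1)S 4/7 ok · (4,2)N 4/7 ok · (4,3)N 4/4 ok
Row 5: (5,0)S 4/4 ok · (5,1)S 4/6 ok · (5,2)N 4/6 ok · (5,3)N 4/4 ok
Row 6: (6,0)S 2/2 ok · (6,3)N 2/2 ok
Unsatisfied: (0,3), (3,0) — 2 in total.

2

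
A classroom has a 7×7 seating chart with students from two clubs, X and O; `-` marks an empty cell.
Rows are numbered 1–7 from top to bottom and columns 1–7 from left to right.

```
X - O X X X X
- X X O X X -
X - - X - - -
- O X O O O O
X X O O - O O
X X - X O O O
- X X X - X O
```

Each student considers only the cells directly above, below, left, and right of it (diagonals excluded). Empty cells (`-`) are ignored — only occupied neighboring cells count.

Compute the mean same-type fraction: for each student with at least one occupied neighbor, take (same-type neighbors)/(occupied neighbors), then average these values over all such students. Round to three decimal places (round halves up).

0.659

(1,1)X — no occupied neighbors
(1,3)O 0/2
(1,4)X 1/3
(1,5)X 3/3
(1,6)X 3/3
(1,7)X 1/1
(2,2)X 1/1
(2,3)X 1/3
(2,4)O 0/4
(2,5)X 2/3
(2,6)X 2/2
(3,1)X — no occupied neighbors
(3,4)X 0/2
(4,2)O 0/2
(4,3)X 0/3
(4,4)O 2/4
(4,5)O 2/2
(4,6)O 3/3
(4,7)O 2/2
(5,1)X 2/2
(5,2)X 2/4
(5,3)O 1/3
(5,4)O 2/3
(5,6)O 3/3
(5,7)O 3/3
(6,1)X 2/2
(6,2)X 3/3
(6,4)X 1/3
(6,5)O 1/2
(6,6)O 3/4
(6,7)O 3/3
(7,2)X 2/2
(7,3)X 2/2
(7,4)X 2/2
(7,6)X 0/2
(7,7)O 1/2
Sum over 34 students: 0/2 + 1/3 + 3/3 + 3/3 + 1/1 + 1/1 + 1/3 + 0/4 + 2/3 + 2/2 + 0/2 + 0/2 + 0/3 + 2/4 + 2/2 + 3/3 + 2/2 + 2/2 + 2/4 + 1/3 + 2/3 + 3/3 + 3/3 + 2/2 + 3/3 + 1/3 + 1/2 + 3/4 + 3/3 + 2/2 + 2/2 + 2/2 + 0/2 + 1/2 = 269/12; mean = 269/12 ÷ 34 = 269/408 = 0.659313… → 0.659.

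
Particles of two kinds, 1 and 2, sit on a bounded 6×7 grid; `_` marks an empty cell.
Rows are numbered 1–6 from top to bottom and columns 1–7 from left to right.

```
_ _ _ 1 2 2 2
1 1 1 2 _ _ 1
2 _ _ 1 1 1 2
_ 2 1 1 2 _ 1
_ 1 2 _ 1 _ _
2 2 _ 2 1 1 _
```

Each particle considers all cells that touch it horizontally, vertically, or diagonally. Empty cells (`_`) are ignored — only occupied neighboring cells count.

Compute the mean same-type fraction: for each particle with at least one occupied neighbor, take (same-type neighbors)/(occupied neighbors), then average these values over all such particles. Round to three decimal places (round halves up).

Row 1: (1,4)1 1/3 · (1,5)2 2/3 · (1,6)2 2/3 · (1,7)2 1/2
Row 2: (2,1)1 1/2 · (2,2)1 2/3 · (2,3)1 3/4 · (2,4)2 1/5 · (2,7)1 1/4
Row 3: (3,1)2 1/3 · (3,4)1 4/6 · (3,5)1 3/5 · (3,6)1 3/5 · (3,7)2 0/3
Row 4: (4,2)2 2/4 · (4,3)1 3/5 · (4,4)1 4/6 · (4,5)2 0/5 · (4,7)1 1/2
Row 5: (5,2)1 1/5 · (5,3)2 3/6 · (5,5)1 3/5
Row 6: (6,1)2 1/2 · (6,2)2 2/3 · (6,4)2 1/3 · (6,5)1 2/3 · (6,6)1 2/2
Sum over 27 particles: 1/3 + 2/3 + 2/3 + 1/2 + 1/2 + 2/3 + 3/4 + 1/5 + 1/4 + 1/3 + 4/6 + 3/5 + 3/5 + 0/3 + 2/4 + 3/5 + 4/6 + 0/5 + 1/2 + 1/5 + 3/6 + 3/5 + 1/2 + 2/3 + 1/3 + 2/3 + 2/2 = 202/15; mean = 202/15 ÷ 27 = 202/405 = 0.498765… → 0.499.

0.499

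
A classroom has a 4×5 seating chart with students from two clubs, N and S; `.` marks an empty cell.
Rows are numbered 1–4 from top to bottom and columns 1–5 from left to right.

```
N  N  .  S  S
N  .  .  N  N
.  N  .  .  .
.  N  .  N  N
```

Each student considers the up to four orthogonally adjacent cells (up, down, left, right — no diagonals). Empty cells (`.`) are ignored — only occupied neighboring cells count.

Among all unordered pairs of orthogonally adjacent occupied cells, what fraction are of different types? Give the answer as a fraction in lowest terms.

Scan each occupied cell's neighbors to the right and below so each pair is counted once.
Row 1: N(1,1)–N(1,2)= N(1,1)–N(2,1)= S(1,4)–S(1,5)= S(1,4)–N(2,4)≠ S(1,5)–N(2,5)≠  → 2/5 unlike.
Row 2: N(2,4)–N(2,5)=  → 0/1 unlike.
Row 3: N(3,2)–N(4,2)=  → 0/1 unlike.
Row 4: N(4,4)–N(4,5)=  → 0/1 unlike.
Total adjacent occupied pairs: 8; unlike-type pairs: 2.
2/8 reduces to 1/4.

1/4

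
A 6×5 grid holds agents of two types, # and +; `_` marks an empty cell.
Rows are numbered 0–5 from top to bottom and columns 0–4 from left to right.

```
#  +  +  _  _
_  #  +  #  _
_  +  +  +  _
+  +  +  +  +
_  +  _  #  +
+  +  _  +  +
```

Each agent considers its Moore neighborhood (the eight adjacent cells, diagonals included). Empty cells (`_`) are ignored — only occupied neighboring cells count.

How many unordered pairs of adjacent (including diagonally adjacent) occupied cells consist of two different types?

Scan each occupied cell's neighbors to the right and below (and the two forward diagonals) so each pair is counted once.
From row 0: 4 unlike of 8 pairs (running 4/8).
From row 1: 6 unlike of 9 pairs (running 10/17).
From row 2: 0 unlike of 11 pairs (running 10/28).
From row 3: 3 unlike of 12 pairs (running 13/40).
From row 4: 3 unlike of 7 pairs (running 16/47).
From row 5: 0 unlike of 2 pairs (running 16/49).
Total adjacent occupied pairs: 49; unlike-type pairs: 16.

16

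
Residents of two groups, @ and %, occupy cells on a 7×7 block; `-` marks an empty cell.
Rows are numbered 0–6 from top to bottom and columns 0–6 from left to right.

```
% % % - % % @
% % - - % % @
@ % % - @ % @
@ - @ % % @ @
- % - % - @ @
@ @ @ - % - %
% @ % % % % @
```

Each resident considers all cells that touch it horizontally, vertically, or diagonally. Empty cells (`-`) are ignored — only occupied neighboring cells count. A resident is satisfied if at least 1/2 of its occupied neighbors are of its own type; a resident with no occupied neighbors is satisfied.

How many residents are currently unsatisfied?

Row 0: (0,0)% 3/3 ✓ · (0,1)% 4/4 ✓ · (0,2)% 2/2 ✓ · (0,4)% 3/3 ✓ · (0,5)% 3/5 ✓ · (0,6)@ 1/3 ✗
Row 1: (1,0)% 4/5 ✓ · (1,1)% 6/7 ✓ · (1,4)% 4/5 ✓ · (1,5)% 4/8 ✓ · (1,6)@ 2/5 ✗
Row 2: (2,0)@ 1/4 ✗ · (2,1)% 3/6 ✓ · (2,2)% 3/4 ✓ · (2,4)@ 1/6 ✗ · (2,5)% 3/8 ✗ · (2,6)@ 3/5 ✓
Row 3: (3,0)@ 1/3 ✗ · (3,2)@ 0/5 ✗ · (3,3)% 3/5 ✓ · (3,4)% 3/6 ✓ · (3,5)@ 5/7 ✓ · (3,6)@ 4/5 ✓
Row 4: (4,1)% 0/5 ✗ · (4,3)% 3/5 ✓ · (4,5)@ 3/6 ✓ · (4,6)@ 3/4 ✓
Row 5: (5,0)@ 2/4 ✓ · (5,1)@ 3/6 ✓ · (5,2)@ 2/6 ✗ · (5,4)% 4/5 ✓ · (5,6)% 1/4 ✗
Row 6: (6,0)% 0/3 ✗ · (6,1)@ 3/5 ✓ · (6,2)% 1/4 ✗ · (6,3)% 3/4 ✓ · (6,4)% 3/3 ✓ · (6,5)% 3/4 ✓ · (6,6)@ 0/2 ✗
Unsatisfied: (0,6), (1,6), (2,0), (2,4), (2,5), (3,0), (3,2), (4,1), (5,2), (5,6), (6,0), (6,2), (6,6) — 13 in total.

13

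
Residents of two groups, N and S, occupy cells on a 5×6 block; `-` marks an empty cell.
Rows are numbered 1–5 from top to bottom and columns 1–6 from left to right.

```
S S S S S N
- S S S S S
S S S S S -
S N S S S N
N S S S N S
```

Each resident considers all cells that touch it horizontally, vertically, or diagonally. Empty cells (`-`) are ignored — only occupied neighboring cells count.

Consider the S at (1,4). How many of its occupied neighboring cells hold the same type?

Occupied neighbors of (1,4): (1,3)=S, (1,5)=S, (2,3)=S, (2,4)=S, (2,5)=S.
Same type (S): 5 of 5.

5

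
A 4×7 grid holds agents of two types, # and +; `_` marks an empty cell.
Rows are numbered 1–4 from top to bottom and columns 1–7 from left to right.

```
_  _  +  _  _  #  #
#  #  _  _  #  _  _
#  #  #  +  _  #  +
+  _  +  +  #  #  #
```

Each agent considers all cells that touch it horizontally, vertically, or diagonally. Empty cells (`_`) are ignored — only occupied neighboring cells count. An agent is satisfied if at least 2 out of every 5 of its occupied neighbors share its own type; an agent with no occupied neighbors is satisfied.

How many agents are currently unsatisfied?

3

Row 1: (1,3)+ 0/1 ✗ · (1,6)# 2/2 ✓ · (1,7)# 1/1 ✓
Row 2: (2,1)# 3/3 ✓ · (2,2)# 4/5 ✓ · (2,5)# 2/3 ✓
Row 3: (3,1)# 3/4 ✓ · (3,2)# 4/6 ✓ · (3,3)# 2/5 ✓ · (3,4)+ 2/5 ✓ · (3,6)# 4/5 ✓ · (3,7)+ 0/3 ✗
Row 4: (4,1)+ 0/2 ✗ · (4,3)+ 2/4 ✓ · (4,4)+ 2/4 ✓ · (4,5)# 2/4 ✓ · (4,6)# 3/4 ✓ · (4,7)# 2/3 ✓
Unsatisfied: (1,3), (3,7), (4,1) — 3 in total.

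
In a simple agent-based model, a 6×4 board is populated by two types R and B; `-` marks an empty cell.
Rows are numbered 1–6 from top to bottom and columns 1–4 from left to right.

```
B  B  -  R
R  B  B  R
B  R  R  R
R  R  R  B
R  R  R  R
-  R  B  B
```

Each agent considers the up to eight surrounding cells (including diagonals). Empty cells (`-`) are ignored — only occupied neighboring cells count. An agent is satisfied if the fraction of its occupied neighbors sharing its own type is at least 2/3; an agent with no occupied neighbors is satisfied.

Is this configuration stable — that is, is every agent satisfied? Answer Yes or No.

No

(1,1)B 2/3 ✓
(1,2)B 3/4 ✓
(1,4)R 1/2 ✗
(2,1)R 1/5 ✗
(2,2)B 4/7 ✗
(2,3)B 2/7 ✗
(2,4)R 3/4 ✓
(3,1)B 1/5 ✗
(3,2)R 5/8 ✗
(3,3)R 5/8 ✗
(3,4)R 3/5 ✗
(4,1)R 4/5 ✓
(4,2)R 7/8 ✓
(4,3)R 7/8 ✓
(4,4)B 0/5 ✗
(5,1)R 4/4 ✓
(5,2)R 6/7 ✓
(5,3)R 5/8 ✗
(5,4)R 2/5 ✗
(6,2)R 3/4 ✓
(6,3)B 1/5 ✗
(6,4)B 1/3 ✗
For instance (1,4) has only 1/2 same-type neighbors, below 2/3.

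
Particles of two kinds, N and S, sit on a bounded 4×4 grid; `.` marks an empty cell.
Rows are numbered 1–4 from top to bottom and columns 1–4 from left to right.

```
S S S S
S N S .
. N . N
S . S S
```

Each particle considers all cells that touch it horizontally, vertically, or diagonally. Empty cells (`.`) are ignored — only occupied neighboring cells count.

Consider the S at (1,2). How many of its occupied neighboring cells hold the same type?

Occupied neighbors of (1,2): (1,1)=S, (1,3)=S, (2,1)=S, (2,2)=N, (2,3)=S.
Same type (S): 4 of 5.

4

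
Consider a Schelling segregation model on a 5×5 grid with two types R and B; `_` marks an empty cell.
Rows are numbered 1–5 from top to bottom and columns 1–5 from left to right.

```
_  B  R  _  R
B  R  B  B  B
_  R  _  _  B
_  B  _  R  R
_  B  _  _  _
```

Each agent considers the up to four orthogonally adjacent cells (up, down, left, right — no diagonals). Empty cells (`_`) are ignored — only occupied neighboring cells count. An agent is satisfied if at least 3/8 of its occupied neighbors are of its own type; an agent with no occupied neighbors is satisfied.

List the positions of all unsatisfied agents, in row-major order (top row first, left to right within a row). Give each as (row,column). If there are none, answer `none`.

(1,2), (1,3), (1,5), (2,1), (2,2), (2,3)

(1,2)B 0/2 not
(1,3)R 0/2 not
(1,5)R 0/1 not
(2,1)B 0/1 not
(2,2)R 1/4 not
(2,3)B 1/3 not
(2,4)B 2/2 satisfied
(2,5)B 2/3 satisfied
(3,2)R 1/2 satisfied
(3,5)B 1/2 satisfied
(4,2)B 1/2 satisfied
(4,4)R 1/1 satisfied
(4,5)R 1/2 satisfied
(5,2)B 1/1 satisfied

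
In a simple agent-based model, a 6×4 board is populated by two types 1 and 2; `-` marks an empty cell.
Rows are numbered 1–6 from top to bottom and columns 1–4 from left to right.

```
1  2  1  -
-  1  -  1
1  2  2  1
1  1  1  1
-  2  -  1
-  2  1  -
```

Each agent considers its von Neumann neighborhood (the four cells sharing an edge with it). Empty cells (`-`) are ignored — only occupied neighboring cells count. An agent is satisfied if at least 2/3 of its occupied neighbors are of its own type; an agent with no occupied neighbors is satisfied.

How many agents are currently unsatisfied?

Row 1: (1,1)1 0/1 unhappy · (1,2)2 0/3 unhappy · (1,3)1 0/1 unhappy
Row 2: (2,2)1 0/2 unhappy · (2,4)1 1/1 ok
Row 3: (3,1)1 1/2 unhappy · (3,2)2 1/4 unhappy · (3,3)2 1/3 unhappy · (3,4)1 2/3 ok
Row 4: (4,1)1 2/2 ok · (4,2)1 2/4 unhappy · (4,3)1 2/3 ok · (4,4)1 3/3 ok
Row 5: (5,2)2 1/2 unhappy · (5,4)1 1/1 ok
Row 6: (6,2)2 1/2 unhappy · (6,3)1 0/1 unhappy
Unsatisfied: (1,1), (1,2), (1,3), (2,2), (3,1), (3,2), (3,3), (4,2), (5,2), (6,2), (6,3) — 11 in total.

11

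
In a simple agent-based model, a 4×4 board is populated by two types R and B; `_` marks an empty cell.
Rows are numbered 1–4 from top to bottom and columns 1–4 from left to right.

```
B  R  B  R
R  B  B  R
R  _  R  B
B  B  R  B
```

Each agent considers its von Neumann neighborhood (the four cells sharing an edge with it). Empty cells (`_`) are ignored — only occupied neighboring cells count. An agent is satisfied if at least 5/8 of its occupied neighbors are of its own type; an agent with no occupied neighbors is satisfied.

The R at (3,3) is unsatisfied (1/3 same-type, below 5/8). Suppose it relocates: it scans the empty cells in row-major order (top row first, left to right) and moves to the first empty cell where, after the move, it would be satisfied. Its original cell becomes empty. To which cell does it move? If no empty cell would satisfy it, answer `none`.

none

Vacating (3,3). Empty cells in order:
  (3,2): 1/3 same-type → still unsatisfied.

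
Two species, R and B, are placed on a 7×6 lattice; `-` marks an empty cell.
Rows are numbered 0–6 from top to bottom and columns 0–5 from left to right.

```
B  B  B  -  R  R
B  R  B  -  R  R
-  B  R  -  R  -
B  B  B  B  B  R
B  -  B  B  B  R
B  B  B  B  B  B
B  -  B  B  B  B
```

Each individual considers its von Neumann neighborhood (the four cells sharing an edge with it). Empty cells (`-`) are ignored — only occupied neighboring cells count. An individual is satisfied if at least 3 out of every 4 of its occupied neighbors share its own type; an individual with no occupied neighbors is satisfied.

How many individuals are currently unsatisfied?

11

Row 0: (0,0)B 2/2 satisfied · (0,1)B 2/3 not · (0,2)B 2/2 satisfied · (0,4)R 2/2 satisfied · (0,5)R 2/2 satisfied
Row 1: (1,0)B 1/2 not · (1,1)R 0/4 not · (1,2)B 1/3 not · (1,4)R 3/3 satisfied · (1,5)R 2/2 satisfied
Row 2: (2,1)B 1/3 not · (2,2)R 0/3 not · (2,4)R 1/2 not
Row 3: (3,0)B 2/2 satisfied · (3,1)B 3/3 satisfied · (3,2)B 3/4 satisfied · (3,3)B 3/3 satisfied · (3,4)B 2/4 not · (3,5)R 1/2 not
Row 4: (4,0)B 2/2 satisfied · (4,2)B 3/3 satisfied · (4,3)B 4/4 satisfied · (4,4)B 3/4 satisfied · (4,5)R 1/3 not
Row 5: (5,0)B 3/3 satisfied · (5,1)B 2/2 satisfied · (5,2)B 4/4 satisfied · (5,3)B 4/4 satisfied · (5,4)B 4/4 satisfied · (5,5)B 2/3 not
Row 6: (6,0)B 1/1 satisfied · (6,2)B 2/2 satisfied · (6,3)B 3/3 satisfied · (6,4)B 3/3 satisfied · (6,5)B 2/2 satisfied
Unsatisfied: (0,1), (1,0), (1,1), (1,2), (2,1), (2,2), (2,4), (3,4), (3,5), (4,5), (5,5) — 11 in total.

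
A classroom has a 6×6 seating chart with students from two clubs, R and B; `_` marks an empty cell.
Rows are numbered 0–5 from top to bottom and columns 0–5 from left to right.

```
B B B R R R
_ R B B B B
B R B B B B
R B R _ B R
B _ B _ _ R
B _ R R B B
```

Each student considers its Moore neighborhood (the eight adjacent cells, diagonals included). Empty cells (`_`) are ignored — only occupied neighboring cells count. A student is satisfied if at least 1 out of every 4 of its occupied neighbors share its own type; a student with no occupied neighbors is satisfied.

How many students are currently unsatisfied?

Row 0: (0,0)B 1/2 ok · (0,1)B 3/4 ok · (0,2)B 3/5 ok · (0,3)R 1/5 unhappy · (0,4)R 2/5 ok · (0,5)R 1/3 ok
Row 1: (1,1)R 1/7 unhappy · (1,2)B 5/8 ok · (1,3)B 6/8 ok · (1,4)B 5/8 ok · (1,5)B 3/5 ok
Row 2: (2,0)B 1/4 ok · (2,1)R 3/7 ok · (2,2)B 4/7 ok · (2,3)B 6/7 ok · (2,4)B 6/7 ok · (2,5)B 4/5 ok
Row 3: (3,0)R 1/4 ok · (3,1)B 4/7 ok · (3,2)R 1/5 unhappy · (3,4)B 3/5 ok · (3,5)R 1/4 ok
Row 4: (4,0)B 2/3 ok · (4,2)B 1/4 ok · (4,5)R 1/4 ok
Row 5: (5,0)B 1/1 ok · (5,2)R 1/2 ok · (5,3)R 1/3 ok · (5,4)B 1/3 ok · (5,5)B 1/2 ok
Unsatisfied: (0,3), (1,1), (3,2) — 3 in total.

3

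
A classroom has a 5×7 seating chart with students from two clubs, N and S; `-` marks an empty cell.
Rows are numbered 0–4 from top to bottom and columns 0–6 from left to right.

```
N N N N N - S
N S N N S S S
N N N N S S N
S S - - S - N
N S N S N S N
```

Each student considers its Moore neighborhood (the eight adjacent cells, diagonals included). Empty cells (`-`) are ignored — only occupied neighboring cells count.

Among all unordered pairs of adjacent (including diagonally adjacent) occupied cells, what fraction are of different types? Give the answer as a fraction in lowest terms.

6/13

Scan each occupied cell's neighbors to the right and below (and the two forward diagonals) so each pair is counted once.
From row 0: 6 unlike of 20 pairs (running 6/20).
From row 1: 10 unlike of 25 pairs (running 16/45).
From row 2: 9 unlike of 16 pairs (running 25/61).
From row 3: 5 unlike of 11 pairs (running 30/72).
From row 4: 6 unlike of 6 pairs (running 36/78).
Total adjacent occupied pairs: 78; unlike-type pairs: 36.
36/78 reduces to 6/13.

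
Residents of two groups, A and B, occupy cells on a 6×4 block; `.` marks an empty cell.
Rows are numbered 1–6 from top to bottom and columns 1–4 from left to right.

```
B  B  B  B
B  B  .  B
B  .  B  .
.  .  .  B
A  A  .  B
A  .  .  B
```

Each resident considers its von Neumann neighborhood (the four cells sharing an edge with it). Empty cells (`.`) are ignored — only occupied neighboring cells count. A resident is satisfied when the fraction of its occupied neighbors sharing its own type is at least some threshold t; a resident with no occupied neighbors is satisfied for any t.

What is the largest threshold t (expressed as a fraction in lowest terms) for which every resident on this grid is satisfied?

Row 1: (1,1)B 2/2 · (1,2)B 3/3 · (1,3)B 2/2 · (1,4)B 2/2
Row 2: (2,1)B 3/3 · (2,2)B 2/2 · (2,4)B 1/1
Row 3: (3,1)B 1/1 · (3,3)B — no occupied neighbors
Row 4: (4,4)B 1/1
Row 5: (5,1)A 2/2 · (5,2)A 1/1 · (5,4)B 2/2
Row 6: (6,1)A 1/1 · (6,4)B 1/1
The smallest same-type fraction is 2/2 at (1,1), which reduces to 1/1. Any threshold above that leaves this resident unsatisfied.

1/1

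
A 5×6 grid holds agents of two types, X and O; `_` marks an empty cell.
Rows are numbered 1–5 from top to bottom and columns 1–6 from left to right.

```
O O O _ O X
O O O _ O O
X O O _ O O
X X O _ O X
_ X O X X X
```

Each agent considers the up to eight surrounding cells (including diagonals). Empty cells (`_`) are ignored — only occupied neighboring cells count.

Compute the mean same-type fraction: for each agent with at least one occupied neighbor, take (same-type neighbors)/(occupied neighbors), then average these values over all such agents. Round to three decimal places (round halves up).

0.648

(1,1)O 3/3
(1,2)O 5/5
(1,3)O 3/3
(1,5)O 2/3
(1,6)X 0/3
(2,1)O 4/5
(2,2)O 7/8
(2,3)O 5/5
(2,5)O 4/5
(2,6)O 4/5
(3,1)X 2/5
(3,2)O 5/8
(3,3)O 4/5
(3,5)O 4/5
(3,6)O 4/5
(4,1)X 3/4
(4,2)X 3/7
(4,3)O 3/6
(4,5)O 2/6
(4,6)X 2/5
(5,2)X 2/4
(5,3)O 1/4
(5,4)X 1/4
(5,5)X 3/4
(5,6)X 2/3
Sum over 25 agents: 3/3 + 5/5 + 3/3 + 2/3 + 0/3 + 4/5 + 7/8 + 5/5 + 4/5 + 4/5 + 2/5 + 5/8 + 4/5 + 4/5 + 4/5 + 3/4 + 3/7 + 3/6 + 2/6 + 2/5 + 2/4 + 1/4 + 1/4 + 3/4 + 2/3 = 3401/210; mean = 3401/210 ÷ 25 = 3401/5250 = 0.647809… → 0.648.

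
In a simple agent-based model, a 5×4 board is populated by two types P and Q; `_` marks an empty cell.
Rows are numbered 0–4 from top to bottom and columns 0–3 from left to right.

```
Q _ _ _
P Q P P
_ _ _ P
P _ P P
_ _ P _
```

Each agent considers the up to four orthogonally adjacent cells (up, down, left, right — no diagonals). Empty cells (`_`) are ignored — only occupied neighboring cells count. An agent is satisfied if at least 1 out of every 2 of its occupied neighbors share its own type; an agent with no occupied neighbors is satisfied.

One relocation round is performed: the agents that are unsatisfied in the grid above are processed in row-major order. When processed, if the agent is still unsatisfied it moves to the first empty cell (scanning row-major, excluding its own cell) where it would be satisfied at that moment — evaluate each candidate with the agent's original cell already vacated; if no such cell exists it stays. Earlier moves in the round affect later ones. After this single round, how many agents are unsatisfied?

0

Initially unsatisfied (in order): (0,0), (1,0), (1,1).
  (0,0) → (0,1).
  (1,0) → (0,2).
  (1,1): now satisfied by earlier moves; stays.
Resulting grid:
_ Q P _
_ Q P P
_ _ _ P
P _ P P
_ _ P _
All satisfied now.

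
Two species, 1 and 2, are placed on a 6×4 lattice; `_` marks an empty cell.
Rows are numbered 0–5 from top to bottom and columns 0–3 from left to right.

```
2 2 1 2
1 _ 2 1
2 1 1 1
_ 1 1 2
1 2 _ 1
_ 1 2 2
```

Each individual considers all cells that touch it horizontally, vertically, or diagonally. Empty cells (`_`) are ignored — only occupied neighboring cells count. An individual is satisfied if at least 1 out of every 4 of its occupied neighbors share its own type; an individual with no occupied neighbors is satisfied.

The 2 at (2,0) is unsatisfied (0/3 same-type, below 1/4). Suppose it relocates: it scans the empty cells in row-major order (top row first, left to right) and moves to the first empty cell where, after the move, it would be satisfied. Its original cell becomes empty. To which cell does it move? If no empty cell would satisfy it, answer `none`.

(1,1)

Vacating (2,0). Empty cells in order:
  (1,1): 3/7 same-type → satisfied — stop here.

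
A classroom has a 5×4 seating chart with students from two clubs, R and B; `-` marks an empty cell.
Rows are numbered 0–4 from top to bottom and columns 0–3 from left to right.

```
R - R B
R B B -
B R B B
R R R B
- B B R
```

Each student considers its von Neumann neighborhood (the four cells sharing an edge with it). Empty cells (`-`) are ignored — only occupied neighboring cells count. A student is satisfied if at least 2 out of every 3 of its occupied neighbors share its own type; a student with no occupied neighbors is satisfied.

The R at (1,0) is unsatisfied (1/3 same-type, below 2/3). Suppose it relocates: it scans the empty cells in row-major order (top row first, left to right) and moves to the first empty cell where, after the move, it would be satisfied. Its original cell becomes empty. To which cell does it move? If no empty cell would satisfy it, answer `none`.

(0,1)

Vacating (1,0). Empty cells in order:
  (0,1): 2/3 same-type → satisfied — stop here.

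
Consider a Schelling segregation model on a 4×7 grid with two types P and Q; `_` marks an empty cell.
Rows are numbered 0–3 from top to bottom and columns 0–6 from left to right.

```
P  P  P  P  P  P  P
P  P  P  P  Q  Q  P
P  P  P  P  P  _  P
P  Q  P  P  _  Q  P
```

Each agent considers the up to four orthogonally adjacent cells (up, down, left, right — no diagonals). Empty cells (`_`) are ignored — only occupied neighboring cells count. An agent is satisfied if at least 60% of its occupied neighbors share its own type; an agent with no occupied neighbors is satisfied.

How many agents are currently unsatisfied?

7

(0,0)P 2/2 satisfied
(0,1)P 3/3 satisfied
(0,2)P 3/3 satisfied
(0,3)P 3/3 satisfied
(0,4)P 2/3 satisfied
(0,5)P 2/3 satisfied
(0,6)P 2/2 satisfied
(1,0)P 3/3 satisfied
(1,1)P 4/4 satisfied
(1,2)P 4/4 satisfied
(1,3)P 3/4 satisfied
(1,4)Q 1/4 not
(1,5)Q 1/3 not
(1,6)P 2/3 satisfied
(2,0)P 3/3 satisfied
(2,1)P 3/4 satisfied
(2,2)P 4/4 satisfied
(2,3)P 4/4 satisfied
(2,4)P 1/2 not
(2,6)P 2/2 satisfied
(3,0)P 1/2 not
(3,1)Q 0/3 not
(3,2)P 2/3 satisfied
(3,3)P 2/2 satisfied
(3,5)Q 0/1 not
(3,6)P 1/2 not
Unsatisfied: (1,4), (1,5), (2,4), (3,0), (3,1), (3,5), (3,6) — 7 in total.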